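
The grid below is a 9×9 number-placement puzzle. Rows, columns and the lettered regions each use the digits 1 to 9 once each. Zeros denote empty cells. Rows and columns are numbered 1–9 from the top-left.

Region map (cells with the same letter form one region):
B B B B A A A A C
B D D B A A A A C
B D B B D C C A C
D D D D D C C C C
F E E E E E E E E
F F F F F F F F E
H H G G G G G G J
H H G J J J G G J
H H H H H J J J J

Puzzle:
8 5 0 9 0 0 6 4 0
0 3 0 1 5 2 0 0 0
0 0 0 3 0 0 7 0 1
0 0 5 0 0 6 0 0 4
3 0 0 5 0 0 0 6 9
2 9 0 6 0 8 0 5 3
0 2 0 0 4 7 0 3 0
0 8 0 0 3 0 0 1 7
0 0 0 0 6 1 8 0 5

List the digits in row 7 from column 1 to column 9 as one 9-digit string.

129847536

row 1, column 6 = 3 (sole candidate).
row 1, column 9 = 2 (sole candidate).
row 2, column 7 = 9 (sole candidate).
row 2, column 9 = 8 (sole candidate).
row 3, column 8 = 8 (sole candidate).
row 4, column 7 = 3 (sole candidate).
row 4, column 8 = 9 (sole candidate).
row 5, column 6 = 4 (sole candidate).
row 7, column 4 = 8: row 7 has {2,3,4,7}; col 4 has {1,3,5,6,9}; region has {1,3,4,7} → only 8 remains.
row 7, column 7 = 5: row 7 has {2,3,4,7,8}; col 7 has {3,6,7,8,9}; region has {1,3,4,7,8} → only 5 remains.
row 7, column 9 = 6: row 7 has {2,3,4,5,7,8}; col 9 has {1,2,3,4,5,7,8,9}; region has {1,3,5,7,8} → only 6 remains.
row 8, column 6 = 9 (sole candidate).
row 8, column 7 = 2 (sole candidate).
row 9, column 8 = 2 (sole candidate).
row 1, column 3 = 7 (sole candidate).
row 1, column 5 = 1 (sole candidate).
row 2, column 8 = 7 (sole candidate).
row 3, column 6 = 5 (sole candidate).
row 5, column 7 = 1 (sole candidate).
row 6, column 5 = 7 (sole candidate).
row 6, column 7 = 4 (sole candidate).
row 7, column 3 = 9: row 7 has {2,3,4,5,6,7,8}; col 3 has {5,7}; region has {1,2,3,4,5,7,8} → only 9 remains.
row 8, column 3 = 6 (sole candidate).
row 8, column 4 = 4 (sole candidate).
row 9, column 4 = 7 (sole candidate).
row 2, column 3 = 4 (sole candidate).
row 3, column 2 = 6 (sole candidate).
row 3, column 3 = 2 (sole candidate).
row 3, column 5 = 9 (sole candidate).
row 4, column 4 = 2 (sole candidate).
row 4, column 5 = 8 (sole candidate).
row 5, column 2 = 7 (sole candidate).
row 5, column 3 = 8 (sole candidate).
row 5, column 5 = 2 (sole candidate).
row 6, column 3 = 1 (sole candidate).
row 7, column 1 = 1: row 7 has {2,3,4,5,6,7,8,9}; col 1 has {2,3,8}; region has {2,6,7,8} → only 1 remains.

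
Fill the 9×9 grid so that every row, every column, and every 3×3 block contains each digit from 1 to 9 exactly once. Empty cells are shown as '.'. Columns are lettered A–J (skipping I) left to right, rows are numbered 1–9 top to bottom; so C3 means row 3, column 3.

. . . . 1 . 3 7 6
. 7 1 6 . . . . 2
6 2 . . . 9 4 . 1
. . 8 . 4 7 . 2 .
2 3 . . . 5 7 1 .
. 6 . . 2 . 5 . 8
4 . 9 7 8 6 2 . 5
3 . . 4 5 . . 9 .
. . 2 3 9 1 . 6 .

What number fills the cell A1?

9

E2 = 3 (sole candidate).
E3 = 7 (sole candidate).
C5 = 4 (sole candidate).
E5 = 6 (sole candidate).
J5 = 9 (sole candidate).
C6 = 7 (sole candidate).
F6 = 3 (sole candidate).
H6 = 4 (sole candidate).
B7 = 1 (sole candidate).
H7 = 3 (sole candidate).
B8 = 8 (sole candidate).
C8 = 6 (sole candidate).
F8 = 2 (sole candidate).
G8 = 1 (sole candidate).
J8 = 7 (sole candidate).
B9 = 5 (sole candidate).
G9 = 8 (sole candidate).
J9 = 4 (sole candidate).
C1 = 5 (sole candidate).
G2 = 9 (sole candidate).
C3 = 3 (sole candidate).
B4 = 9 (sole candidate).
D4 = 1 (sole candidate).
G4 = 6 (sole candidate).
J4 = 3 (sole candidate).
D5 = 8 (sole candidate).
A6 = 1 (sole candidate).
D6 = 9 (sole candidate).
A9 = 7 (sole candidate).
B1 = 4 (sole candidate).
D1 = 2 (sole candidate).
F1 = 8 (sole candidate).
A2 = 8 (sole candidate).
F2 = 4 (sole candidate).
H2 = 5 (sole candidate).
D3 = 5 (sole candidate).
H3 = 8 (sole candidate).
A4 = 5 (sole candidate).
A1 = 9: row 1 has {1,2,3,4,5,6,7,8}; col 1 has {1,2,3,4,5,6,7,8}; box has {1,2,3,4,5,6,7,8} → only 9 remains.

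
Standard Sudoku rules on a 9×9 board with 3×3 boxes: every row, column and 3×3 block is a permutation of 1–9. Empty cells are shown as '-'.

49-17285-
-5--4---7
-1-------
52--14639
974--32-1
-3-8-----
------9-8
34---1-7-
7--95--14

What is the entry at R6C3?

R4C3 = 8: row 4 has {1,2,3,4,5,6,9}; col 3 has {4}; box has {2,3,4,5,7,9} → only 8 remains.
R4C4 = 7: row 4 has {1,2,3,4,5,6,8,9}; col 4 has {1,8,9}; box has {1,3,4,8} → only 7 remains.
R5C5 = 6: row 5 has {1,2,3,4,7,9}; col 5 has {1,4,5,7}; box has {1,3,4,7,8} → only 6 remains.
R5C8 = 8: row 5 has {1,2,3,4,6,7,9}; col 8 has {1,3,5,7}; box has {1,2,3,6,9} → only 8 remains.
R6C8 = 4: row 6 has {3,8}; col 8 has {1,3,5,7,8}; box has {1,2,3,6,8,9} → only 4 remains.
R6C9 = 5: row 6 has {3,4,8}; col 9 has {1,4,7,8,9}; box has {1,2,3,4,6,8,9} → only 5 remains.
R7C2 = 6: row 7 has {8,9}; col 2 has {1,2,3,4,5,7,9}; box has {3,4,7} → only 6 remains.
R7C6 = 7: row 7 has {6,8,9}; col 6 has {1,2,3,4}; box has {1,5,9} → only 7 remains.
R7C8 = 2: row 7 has {6,7,8,9}; col 8 has {1,3,4,5,7,8}; box has {1,4,7,8,9} → only 2 remains.
R8C7 = 5: row 8 has {1,3,4,7}; col 7 has {2,6,8,9}; box has {1,2,4,7,8,9} → only 5 remains.
R8C9 = 6: row 8 has {1,3,4,5,7}; col 9 has {1,4,5,7,8,9}; box has {1,2,4,5,7,8,9} → only 6 remains.
R9C2 = 8: row 9 has {1,4,5,7,9}; col 2 has {1,2,3,4,5,6,7,9}; box has {3,4,6,7} → only 8 remains.
R9C3 = 2: row 9 has {1,4,5,7,8,9}; col 3 has {4,8}; box has {3,4,6,7,8} → only 2 remains.
R9C6 = 6: row 9 has {1,2,4,5,7,8,9}; col 6 has {1,2,3,4,7}; box has {1,5,7,9} → only 6 remains.
R9C7 = 3: row 9 has {1,2,4,5,6,7,8,9}; col 7 has {2,5,6,8,9}; box has {1,2,4,5,6,7,8,9} → only 3 remains.
R1C9 = 3: row 1 has {1,2,4,5,7,8,9}; col 9 has {1,4,5,6,7,8,9}; box has {5,7,8} → only 3 remains.
R2C7 = 1: row 2 has {4,5,7}; col 7 has {2,3,5,6,8,9}; box has {3,5,7,8} → only 1 remains.
R3C7 = 4: row 3 has {1}; col 7 has {1,2,3,5,6,8,9}; box has {1,3,5,7,8} → only 4 remains.
R3C9 = 2: row 3 has {1,4}; col 9 has {1,3,4,5,6,7,8,9}; box has {1,3,4,5,7,8} → only 2 remains.
R5C4 = 5: row 5 has {1,2,3,4,6,7,8,9}; col 4 has {1,7,8,9}; box has {1,3,4,6,7,8} → only 5 remains.
R6C6 = 9: row 6 has {3,4,5,8}; col 6 has {1,2,3,4,6,7}; box has {1,3,4,5,6,7,8} → only 9 remains.
R6C7 = 7: row 6 has {3,4,5,8,9}; col 7 has {1,2,3,4,5,6,8,9}; box has {1,2,3,4,5,6,8,9} → only 7 remains.
R7C1 = 1: row 7 has {2,6,7,8,9}; col 1 has {3,4,5,7,9}; box has {2,3,4,6,7,8} → only 1 remains.
R7C3 = 5: row 7 has {1,2,6,7,8,9}; col 3 has {2,4,8}; box has {1,2,3,4,6,7,8} → only 5 remains.
R7C5 = 3: row 7 has {1,2,5,6,7,8,9}; col 5 has {1,4,5,6,7}; box has {1,5,6,7,9} → only 3 remains.
R8C3 = 9: row 8 has {1,3,4,5,6,7}; col 3 has {2,4,5,8}; box has {1,2,3,4,5,6,7,8} → only 9 remains.
R8C4 = 2: row 8 has {1,3,4,5,6,7,9}; col 4 has {1,5,7,8,9}; box has {1,3,5,6,7,9} → only 2 remains.
R8C5 = 8: row 8 has {1,2,3,4,5,6,7,9}; col 5 has {1,3,4,5,6,7}; box has {1,2,3,5,6,7,9} → only 8 remains.
R1C3 = 6: row 1 has {1,2,3,4,5,7,8,9}; col 3 has {2,4,5,8,9}; box has {1,4,5,9} → only 6 remains.
R2C3 = 3: row 2 has {1,4,5,7}; col 3 has {2,4,5,6,8,9}; box has {1,4,5,6,9} → only 3 remains.
R2C4 = 6: row 2 has {1,3,4,5,7}; col 4 has {1,2,5,7,8,9}; box has {1,2,4,7} → only 6 remains.
R2C6 = 8: row 2 has {1,3,4,5,6,7}; col 6 has {1,2,3,4,6,7,9}; box has {1,2,4,6,7} → only 8 remains.
R2C8 = 9: row 2 has {1,3,4,5,6,7,8}; col 8 has {1,2,3,4,5,7,8}; box has {1,2,3,4,5,7,8} → only 9 remains.
R3C1 = 8: row 3 has {1,2,4}; col 1 has {1,3,4,5,7,9}; box has {1,3,4,5,6,9} → only 8 remains.
R3C3 = 7: row 3 has {1,2,4,8}; col 3 has {2,3,4,5,6,8,9}; box has {1,3,4,5,6,8,9} → only 7 remains.
R3C4 = 3: row 3 has {1,2,4,7,8}; col 4 has {1,2,5,6,7,8,9}; box has {1,2,4,6,7,8} → only 3 remains.
R3C5 = 9: row 3 has {1,2,3,4,7,8}; col 5 has {1,3,4,5,6,7,8}; box has {1,2,3,4,6,7,8} → only 9 remains.
R3C6 = 5: row 3 has {1,2,3,4,7,8,9}; col 6 has {1,2,3,4,6,7,8,9}; box has {1,2,3,4,6,7,8,9} → only 5 remains.
R3C8 = 6: row 3 has {1,2,3,4,5,7,8,9}; col 8 has {1,2,3,4,5,7,8,9}; box has {1,2,3,4,5,7,8,9} → only 6 remains.
R6C1 = 6: row 6 has {3,4,5,7,8,9}; col 1 has {1,3,4,5,7,8,9}; box has {2,3,4,5,7,8,9} → only 6 remains.
R6C3 = 1: row 6 has {3,4,5,6,7,8,9}; col 3 has {2,3,4,5,6,7,8,9}; box has {2,3,4,5,6,7,8,9} → only 1 remains.

1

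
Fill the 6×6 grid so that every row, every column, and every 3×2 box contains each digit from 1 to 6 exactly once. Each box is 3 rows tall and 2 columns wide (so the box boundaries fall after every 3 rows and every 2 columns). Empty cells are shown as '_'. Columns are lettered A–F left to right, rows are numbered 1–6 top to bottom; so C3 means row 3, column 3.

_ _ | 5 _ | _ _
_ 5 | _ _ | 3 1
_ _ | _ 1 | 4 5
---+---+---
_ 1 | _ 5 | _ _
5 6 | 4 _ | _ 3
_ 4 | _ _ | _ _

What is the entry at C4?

6

D5 = 2: row 5 has {3,4,5,6}; col 4 has {1,5}; box has {4,5} → only 2 remains.
E5 = 1: row 5 has {2,3,4,5,6}; col 5 has {3,4}; box has {3} → only 1 remains.
A1 = 1: in row 1, 1 can only go here (every other open cell in that row sees a 1).
D1 = 4: in row 1, 4 can only go here (every other open cell in that row sees a 4).
D2 = 6: row 2 has {1,3,5}; col 4 has {1,2,4,5}; box has {1,4,5} → only 6 remains.
D6 = 3: row 6 has {4}; col 4 has {1,2,4,5,6}; box has {2,4,5} → only 3 remains.
C2 = 2: row 2 has {1,3,5,6}; col 3 has {4,5}; box has {1,4,5,6} → only 2 remains.
C3 = 3: row 3 has {1,4,5}; col 3 has {2,4,5}; box has {1,2,4,5,6} → only 3 remains.
C4 = 6: row 4 has {1,5}; col 3 has {2,3,4,5}; box has {2,3,4,5} → only 6 remains.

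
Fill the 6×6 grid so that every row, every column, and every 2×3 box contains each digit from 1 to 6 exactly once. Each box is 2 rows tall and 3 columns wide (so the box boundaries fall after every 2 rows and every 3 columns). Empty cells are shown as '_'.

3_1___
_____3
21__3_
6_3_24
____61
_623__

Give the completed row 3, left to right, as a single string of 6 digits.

214536

r4c2 = 5 (sole candidate).
r4c4 = 1 (sole candidate).
r6c6 = 5 (sole candidate).
r3c3 = 4: row 3 has {1,2,3}; col 3 has {1,2,3}; box has {1,2,3,5,6} → only 4 remains.
r3c6 = 6: row 3 has {1,2,3,4}; col 6 has {1,3,4,5}; box has {1,2,3,4} → only 6 remains.
r5c3 = 5 (sole candidate).
r6c5 = 4 (sole candidate).
r1c5 = 5 (sole candidate).
r1c6 = 2 (sole candidate).
r2c3 = 6 (sole candidate).
r2c4 = 4 (sole candidate).
r2c5 = 1 (sole candidate).
r3c4 = 5: row 3 has {1,2,3,4,6}; col 4 has {1,3,4}; box has {1,2,3,4,6} → only 5 remains.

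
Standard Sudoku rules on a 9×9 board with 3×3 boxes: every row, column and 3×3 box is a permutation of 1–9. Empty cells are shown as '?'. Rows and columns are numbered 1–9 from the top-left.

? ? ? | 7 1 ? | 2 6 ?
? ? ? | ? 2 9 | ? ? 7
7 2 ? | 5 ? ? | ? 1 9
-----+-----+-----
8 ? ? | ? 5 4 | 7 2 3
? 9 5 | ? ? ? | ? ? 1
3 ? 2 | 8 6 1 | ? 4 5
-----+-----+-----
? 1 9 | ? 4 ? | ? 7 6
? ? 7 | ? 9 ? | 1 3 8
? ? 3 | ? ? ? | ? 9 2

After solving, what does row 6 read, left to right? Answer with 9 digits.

372861945

R1C9 = 4: row 1 has {1,2,6,7}; col 9 has {1,2,3,5,6,7,8,9}; box has {1,2,6,7,9} → only 4 remains.
R4C2 = 6: row 4 has {2,3,4,5,7,8}; col 2 has {1,2,9}; box has {2,3,5,8,9} → only 6 remains.
R4C3 = 1: row 4 has {2,3,4,5,6,7,8}; col 3 has {2,3,5,7,9}; box has {2,3,5,6,8,9} → only 1 remains.
R4C4 = 9: row 4 has {1,2,3,4,5,6,7,8}; col 4 has {5,7,8}; box has {1,4,5,6,8} → only 9 remains.
R5C1 = 4: row 5 has {1,5,9}; col 1 has {3,7,8}; box has {1,2,3,5,6,8,9} → only 4 remains.
R5C8 = 8: row 5 has {1,4,5,9}; col 8 has {1,2,3,4,6,7,9}; box has {1,2,3,4,5,7} → only 8 remains.
R6C2 = 7: row 6 has {1,2,3,4,5,6,8}; col 2 has {1,2,6,9}; box has {1,2,3,4,5,6,8,9} → only 7 remains.
R6C7 = 9: row 6 has {1,2,3,4,5,6,7,8}; col 7 has {1,2,7}; box has {1,2,3,4,5,7,8} → only 9 remains.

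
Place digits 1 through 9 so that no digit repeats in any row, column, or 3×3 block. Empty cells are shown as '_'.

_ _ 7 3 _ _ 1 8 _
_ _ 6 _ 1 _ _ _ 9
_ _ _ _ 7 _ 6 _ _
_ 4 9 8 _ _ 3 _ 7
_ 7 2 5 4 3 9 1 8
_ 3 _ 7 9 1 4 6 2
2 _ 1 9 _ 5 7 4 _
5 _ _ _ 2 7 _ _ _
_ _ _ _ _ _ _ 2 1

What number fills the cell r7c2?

r4c5 = 6: row 4 has {3,4,7,8,9}; col 5 has {1,2,4,7,9}; box has {1,3,4,5,7,8,9} → only 6 remains.
r4c6 = 2: row 4 has {3,4,6,7,8,9}; col 6 has {1,3,5,7}; box has {1,3,4,5,6,7,8,9} → only 2 remains.
r4c8 = 5: row 4 has {2,3,4,6,7,8,9}; col 8 has {1,2,4,6,8}; box has {1,2,3,4,6,7,8,9} → only 5 remains.
r5c1 = 6: row 5 has {1,2,3,4,5,7,8,9}; col 1 has {2,5}; box has {2,3,4,7,9} → only 6 remains.
r6c1 = 8: row 6 has {1,2,3,4,6,7,9}; col 1 has {2,5,6}; box has {2,3,4,6,7,9} → only 8 remains.
r6c3 = 5: row 6 has {1,2,3,4,6,7,8,9}; col 3 has {1,2,6,7,9}; box has {2,3,4,6,7,8,9} → only 5 remains.
r8c7 = 8: row 8 has {2,5,7}; col 7 has {1,3,4,6,7,9}; box has {1,2,4,7} → only 8 remains.
r9c7 = 5: row 9 has {1,2}; col 7 has {1,3,4,6,7,8,9}; box has {1,2,4,7,8} → only 5 remains.
r1c5 = 5: row 1 has {1,3,7,8}; col 5 has {1,2,4,6,7,9}; box has {1,3,7} → only 5 remains.
r1c9 = 4: row 1 has {1,3,5,7,8}; col 9 has {1,2,7,8,9}; box has {1,6,8,9} → only 4 remains.
r2c7 = 2: row 2 has {1,6,9}; col 7 has {1,3,4,5,6,7,8,9}; box has {1,4,6,8,9} → only 2 remains.
r3c8 = 3: row 3 has {6,7}; col 8 has {1,2,4,5,6,8}; box has {1,2,4,6,8,9} → only 3 remains.
r3c9 = 5: row 3 has {3,6,7}; col 9 has {1,2,4,7,8,9}; box has {1,2,3,4,6,8,9} → only 5 remains.
r4c1 = 1: row 4 has {2,3,4,5,6,7,8,9}; col 1 has {2,5,6,8}; box has {2,3,4,5,6,7,8,9} → only 1 remains.
r8c8 = 9: row 8 has {2,5,7,8}; col 8 has {1,2,3,4,5,6,8}; box has {1,2,4,5,7,8} → only 9 remains.
r1c1 = 9: row 1 has {1,3,4,5,7,8}; col 1 has {1,2,5,6,8}; box has {6,7} → only 9 remains.
r1c2 = 2: row 1 has {1,3,4,5,7,8,9}; col 2 has {3,4,7}; box has {6,7,9} → only 2 remains.
r1c6 = 6: row 1 has {1,2,3,4,5,7,8,9}; col 6 has {1,2,3,5,7}; box has {1,3,5,7} → only 6 remains.
r2c4 = 4: row 2 has {1,2,6,9}; col 4 has {3,5,7,8,9}; box has {1,3,5,6,7} → only 4 remains.
r2c6 = 8: row 2 has {1,2,4,6,9}; col 6 has {1,2,3,5,6,7}; box has {1,3,4,5,6,7} → only 8 remains.
r2c8 = 7: row 2 has {1,2,4,6,8,9}; col 8 has {1,2,3,4,5,6,8,9}; box has {1,2,3,4,5,6,8,9} → only 7 remains.
r3c1 = 4: row 3 has {3,5,6,7}; col 1 has {1,2,5,6,8,9}; box has {2,6,7,9} → only 4 remains.
r3c3 = 8: row 3 has {3,4,5,6,7}; col 3 has {1,2,5,6,7,9}; box has {2,4,6,7,9} → only 8 remains.
r3c4 = 2: row 3 has {3,4,5,6,7,8}; col 4 has {3,4,5,7,8,9}; box has {1,3,4,5,6,7,8} → only 2 remains.
r3c6 = 9: row 3 has {2,3,4,5,6,7,8}; col 6 has {1,2,3,5,6,7,8}; box has {1,2,3,4,5,6,7,8} → only 9 remains.
r8c2 = 6: row 8 has {2,5,7,8,9}; col 2 has {2,3,4,7}; box has {1,2,5} → only 6 remains.
r8c4 = 1: row 8 has {2,5,6,7,8,9}; col 4 has {2,3,4,5,7,8,9}; box has {2,5,7,9} → only 1 remains.
r8c9 = 3: row 8 has {1,2,5,6,7,8,9}; col 9 has {1,2,4,5,7,8,9}; box has {1,2,4,5,7,8,9} → only 3 remains.
r9c4 = 6: row 9 has {1,2,5}; col 4 has {1,2,3,4,5,7,8,9}; box has {1,2,5,7,9} → only 6 remains.
r9c6 = 4: row 9 has {1,2,5,6}; col 6 has {1,2,3,5,6,7,8,9}; box has {1,2,5,6,7,9} → only 4 remains.
r2c1 = 3: row 2 has {1,2,4,6,7,8,9}; col 1 has {1,2,4,5,6,8,9}; box has {2,4,6,7,8,9} → only 3 remains.
r2c2 = 5: row 2 has {1,2,3,4,6,7,8,9}; col 2 has {2,3,4,6,7}; box has {2,3,4,6,7,8,9} → only 5 remains.
r3c2 = 1: row 3 has {2,3,4,5,6,7,8,9}; col 2 has {2,3,4,5,6,7}; box has {2,3,4,5,6,7,8,9} → only 1 remains.
r7c2 = 8: row 7 has {1,2,4,5,7,9}; col 2 has {1,2,3,4,5,6,7}; box has {1,2,5,6} → only 8 remains.

8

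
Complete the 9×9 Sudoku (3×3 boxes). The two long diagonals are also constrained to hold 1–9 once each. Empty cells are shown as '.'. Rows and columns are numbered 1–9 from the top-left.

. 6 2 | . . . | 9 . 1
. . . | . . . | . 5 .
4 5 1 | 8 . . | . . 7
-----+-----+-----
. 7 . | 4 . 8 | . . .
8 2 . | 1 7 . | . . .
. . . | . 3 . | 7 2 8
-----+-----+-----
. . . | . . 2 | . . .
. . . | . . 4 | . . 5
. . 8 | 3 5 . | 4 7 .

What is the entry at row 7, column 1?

row 1, column 1 = 3: row 1 has {1,2,6,9}; col 1 has {4,8}; box has {1,2,4,5,6}; main diagonal has {1,4,7} → only 3 remains.
row 1, column 5 = 4: row 1 has {1,2,3,6,9}; col 5 has {3,5,7}; box has {8} → only 4 remains.
row 1, column 8 = 8: row 1 has {1,2,3,4,6,9}; col 8 has {2,5,7}; box has {1,5,7,9} → only 8 remains.
row 2, column 9 = 4: in row 2, 4 can only go here (every other open cell in that row sees a 4).
row 2, column 2 = 8: in row 2, 8 can only go here (every other open cell in that row sees an 8).
row 7, column 7 = 6: row 7 has {2}; col 7 has {4,7,9}; box has {4,5,7}; main diagonal has {1,3,4,7,8} → only 6 remains.
row 8, column 8 = 9: row 8 has {4,5}; col 8 has {2,5,7,8}; box has {4,5,6,7}; main diagonal has {1,3,4,6,7,8} → only 9 remains.
row 9, column 9 = 2: row 9 has {3,4,5,7,8}; col 9 has {1,4,5,7,8}; box has {4,5,6,7,9}; main diagonal has {1,3,4,6,7,8,9} → only 2 remains.
row 6, column 6 = 5: row 6 has {2,3,7,8}; col 6 has {2,4,8}; box has {1,3,4,7,8}; main diagonal has {1,2,3,4,6,7,8,9} → only 5 remains.
row 7, column 9 = 3: row 7 has {2,6}; col 9 has {1,2,4,5,7,8}; box has {2,4,5,6,7,9} → only 3 remains.
row 8, column 2 = 3: row 8 has {4,5,9}; col 2 has {2,5,6,7,8}; box has {8}; anti-diagonal has {1,5,7,8} → only 3 remains.
row 1, column 6 = 7: row 1 has {1,2,3,4,6,8,9}; col 6 has {2,4,5,8}; box has {4,8} → only 7 remains.
row 3, column 7 = 2: row 3 has {1,4,5,7,8}; col 7 has {4,6,7,9}; box has {1,4,5,7,8,9}; anti-diagonal has {1,3,5,7,8} → only 2 remains.
row 7, column 8 = 1: row 7 has {2,3,6}; col 8 has {2,5,7,8,9}; box has {2,3,4,5,6,7,9} → only 1 remains.
row 8, column 7 = 8: row 8 has {3,4,5,9}; col 7 has {2,4,6,7,9}; box has {1,2,3,4,5,6,7,9} → only 8 remains.
row 1, column 4 = 5: row 1 has {1,2,3,4,6,7,8,9}; col 4 has {1,3,4,8}; box has {4,7,8} → only 5 remains.
row 2, column 7 = 3: row 2 has {4,5,8}; col 7 has {2,4,6,7,8,9}; box has {1,2,4,5,7,8,9} → only 3 remains.
row 3, column 8 = 6: row 3 has {1,2,4,5,7,8}; col 8 has {1,2,5,7,8,9}; box has {1,2,3,4,5,7,8,9} → only 6 remains.
row 4, column 8 = 3: row 4 has {4,7,8}; col 8 has {1,2,5,6,7,8,9}; box has {2,7,8} → only 3 remains.
row 5, column 7 = 5: row 5 has {1,2,7,8}; col 7 has {2,3,4,6,7,8,9}; box has {2,3,7,8} → only 5 remains.
row 5, column 8 = 4: row 5 has {1,2,5,7,8}; col 8 has {1,2,3,5,6,7,8,9}; box has {2,3,5,7,8} → only 4 remains.
row 3, column 5 = 9: row 3 has {1,2,4,5,6,7,8}; col 5 has {3,4,5,7}; box has {4,5,7,8} → only 9 remains.
row 3, column 6 = 3: row 3 has {1,2,4,5,6,7,8,9}; col 6 has {2,4,5,7,8}; box has {4,5,7,8,9} → only 3 remains.
row 4, column 7 = 1: row 4 has {3,4,7,8}; col 7 has {2,3,4,5,6,7,8,9}; box has {2,3,4,5,7,8} → only 1 remains.
row 7, column 5 = 8: row 7 has {1,2,3,6}; col 5 has {3,4,5,7,9}; box has {2,3,4,5} → only 8 remains.
row 4, column 5 = 2: in row 4, 2 can only go here (every other open cell in that row sees a 2).
row 2, column 4 = 2: in row 2, 2 can only go here (every other open cell in that row sees a 2).
row 5, column 3 = 3: in row 5, 3 can only go here (every other open cell in that row sees a 3).
row 7, column 1 = 5: in row 7, 5 can only go here (every other open cell in that row sees a 5).

5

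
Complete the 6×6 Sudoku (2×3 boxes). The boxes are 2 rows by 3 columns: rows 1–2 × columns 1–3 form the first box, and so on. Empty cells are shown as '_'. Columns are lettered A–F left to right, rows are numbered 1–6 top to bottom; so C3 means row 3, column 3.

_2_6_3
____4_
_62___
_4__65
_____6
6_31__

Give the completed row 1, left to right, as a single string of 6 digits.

425613

C4 = 1: row 4 has {4,5,6}; col 3 has {2,3}; box has {2,4,6} → only 1 remains.
B6 = 5: row 6 has {1,3,6}; col 2 has {2,4,6}; box has {3,6} → only 5 remains.
E6 = 2: row 6 has {1,3,5,6}; col 5 has {4,6}; box has {1,6} → only 2 remains.
F6 = 4: row 6 has {1,2,3,5,6}; col 6 has {3,5,6}; box has {1,2,6} → only 4 remains.
F3 = 1: row 3 has {2,6}; col 6 has {3,4,5,6}; box has {5,6} → only 1 remains.
A4 = 3: row 4 has {1,4,5,6}; col 1 has {6}; box has {1,2,4,6} → only 3 remains.
D4 = 2: row 4 has {1,3,4,5,6}; col 4 has {1,6}; box has {1,5,6} → only 2 remains.
B5 = 1: row 5 has {6}; col 2 has {2,4,5,6}; box has {3,5,6} → only 1 remains.
C5 = 4: row 5 has {1,6}; col 3 has {1,2,3}; box has {1,3,5,6} → only 4 remains.
C1 = 5: row 1 has {2,3,6}; col 3 has {1,2,3,4}; box has {2} → only 5 remains.
E1 = 1: row 1 has {2,3,5,6}; col 5 has {2,4,6}; box has {3,4,6} → only 1 remains.
A2 = 1: row 2 has {4}; col 1 has {3,6}; box has {2,5} → only 1 remains.
B2 = 3: row 2 has {1,4}; col 2 has {1,2,4,5,6}; box has {1,2,5} → only 3 remains.
C2 = 6: row 2 has {1,3,4}; col 3 has {1,2,3,4,5}; box has {1,2,3,5} → only 6 remains.
D2 = 5: row 2 has {1,3,4,6}; col 4 has {1,2,6}; box has {1,3,4,6} → only 5 remains.
F2 = 2: row 2 has {1,3,4,5,6}; col 6 has {1,3,4,5,6}; box has {1,3,4,5,6} → only 2 remains.
A3 = 5: row 3 has {1,2,6}; col 1 has {1,3,6}; box has {1,2,3,4,6} → only 5 remains.
E3 = 3: row 3 has {1,2,5,6}; col 5 has {1,2,4,6}; box has {1,2,5,6} → only 3 remains.
A5 = 2: row 5 has {1,4,6}; col 1 has {1,3,5,6}; box has {1,3,4,5,6} → only 2 remains.
D5 = 3: row 5 has {1,2,4,6}; col 4 has {1,2,5,6}; box has {1,2,4,6} → only 3 remains.
E5 = 5: row 5 has {1,2,3,4,6}; col 5 has {1,2,3,4,6}; box has {1,2,3,4,6} → only 5 remains.
A1 = 4: row 1 has {1,2,3,5,6}; col 1 has {1,2,3,5,6}; box has {1,2,3,5,6} → only 4 remains.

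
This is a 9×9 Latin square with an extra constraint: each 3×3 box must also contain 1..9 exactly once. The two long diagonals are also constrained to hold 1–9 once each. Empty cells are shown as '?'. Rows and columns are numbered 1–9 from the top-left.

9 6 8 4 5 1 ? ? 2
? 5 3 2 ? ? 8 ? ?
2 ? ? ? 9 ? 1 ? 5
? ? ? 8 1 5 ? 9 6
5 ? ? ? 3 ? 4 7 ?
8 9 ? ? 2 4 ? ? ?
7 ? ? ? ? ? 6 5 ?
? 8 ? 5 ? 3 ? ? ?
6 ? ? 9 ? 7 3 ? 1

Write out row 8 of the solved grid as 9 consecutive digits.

r1c7 = 7 (sole candidate).
r1c8 = 3 (sole candidate).
r2c6 = 6 (sole candidate).
r2c8 = 4 (sole candidate).
r2c9 = 9 (sole candidate).
r3c3 = 7 (sole candidate).
r3c4 = 3 (sole candidate).
r3c6 = 8 (sole candidate).
r3c8 = 6 (sole candidate).
r4c7 = 2 (sole candidate).
r5c4 = 6 (sole candidate).
r5c6 = 9 (sole candidate).
r5c9 = 8 (sole candidate).
r6c4 = 7 (sole candidate).
r6c7 = 5 (sole candidate).
r6c8 = 1 (sole candidate).
r6c9 = 3 (sole candidate).
r7c3 = 9 (sole candidate).
r7c4 = 1 (sole candidate).
r7c6 = 2 (sole candidate).
r7c9 = 4 (sole candidate).
r8c7 = 9: row 8 has {3,5,8}; col 7 has {1,2,3,4,5,6,7,8}; box has {1,3,4,5,6} → only 9 remains.
r8c8 = 2: row 8 has {3,5,8,9}; col 8 has {1,3,4,5,6,7,9}; box has {1,3,4,5,6,9}; main diagonal has {1,3,4,5,6,7,8,9} → only 2 remains.
r8c9 = 7: row 8 has {2,3,5,8,9}; col 9 has {1,2,3,4,5,6,8,9}; box has {1,2,3,4,5,6,9} → only 7 remains.
r9c8 = 8 (sole candidate).
r2c1 = 1 (sole candidate).
r2c5 = 7 (sole candidate).
r3c2 = 4 (sole candidate).
r4c3 = 4 (sole candidate).
r6c3 = 6 (sole candidate).
r7c2 = 3 (sole candidate).
r7c5 = 8 (sole candidate).
r8c1 = 4: row 8 has {2,3,5,7,8,9}; col 1 has {1,2,5,6,7,8,9}; box has {3,6,7,8,9} → only 4 remains.
r8c3 = 1: row 8 has {2,3,4,5,7,8,9}; col 3 has {3,4,6,7,8,9}; box has {3,4,6,7,8,9} → only 1 remains.
r8c5 = 6: row 8 has {1,2,3,4,5,7,8,9}; col 5 has {1,2,3,5,7,8,9}; box has {1,2,3,5,7,8,9} → only 6 remains.

481563927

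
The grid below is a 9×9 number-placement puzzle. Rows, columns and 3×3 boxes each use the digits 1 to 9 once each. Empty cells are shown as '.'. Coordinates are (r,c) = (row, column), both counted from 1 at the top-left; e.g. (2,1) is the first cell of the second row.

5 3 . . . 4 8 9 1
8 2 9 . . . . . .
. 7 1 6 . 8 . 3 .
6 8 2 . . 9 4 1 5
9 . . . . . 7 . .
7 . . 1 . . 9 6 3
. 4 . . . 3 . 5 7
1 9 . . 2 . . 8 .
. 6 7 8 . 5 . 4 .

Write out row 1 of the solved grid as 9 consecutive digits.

536274891

(1,3) = 6: row 1 has {1,3,4,5,8,9}; col 3 has {1,2,7,9}; box has {1,2,3,5,7,8,9} → only 6 remains.
(1,5) = 7: row 1 has {1,3,4,5,6,8,9}; col 5 has {2}; box has {4,6,8} → only 7 remains.
(2,6) = 1 (sole candidate).
(2,8) = 7 (sole candidate).
(3,1) = 4 (sole candidate).
(3,9) = 2 (sole candidate).
(4,5) = 3 (sole candidate).
(5,8) = 2 (sole candidate).
(5,9) = 8 (sole candidate).
(6,2) = 5 (sole candidate).
(6,3) = 4 (sole candidate).
(6,5) = 8 (sole candidate).
(6,6) = 2 (sole candidate).
(7,1) = 2 (sole candidate).
(7,3) = 8 (sole candidate).
(7,4) = 9 (sole candidate).
(8,9) = 6 (sole candidate).
(9,1) = 3 (sole candidate).
(9,5) = 1 (sole candidate).
(9,7) = 2 (sole candidate).
(9,9) = 9 (sole candidate).
(1,4) = 2: row 1 has {1,3,4,5,6,7,8,9}; col 4 has {1,6,8,9}; box has {1,4,6,7,8} → only 2 remains.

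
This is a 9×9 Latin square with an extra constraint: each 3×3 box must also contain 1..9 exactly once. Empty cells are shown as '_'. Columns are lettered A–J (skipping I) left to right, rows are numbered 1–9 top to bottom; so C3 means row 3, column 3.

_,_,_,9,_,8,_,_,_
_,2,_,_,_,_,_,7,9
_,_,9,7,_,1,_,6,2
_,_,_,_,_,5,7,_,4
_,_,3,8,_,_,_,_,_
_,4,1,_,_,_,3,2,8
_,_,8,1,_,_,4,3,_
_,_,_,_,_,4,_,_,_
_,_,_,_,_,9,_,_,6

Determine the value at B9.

1

D6 = 6 (sole candidate).
F6 = 7 (sole candidate).
F5 = 2 (sole candidate).
E6 = 9 (sole candidate).
F7 = 6 (sole candidate).
F2 = 3 (sole candidate).
D4 = 3 (sole candidate).
E4 = 1 (sole candidate).
H4 = 9 (sole candidate).
E5 = 4 (sole candidate).
A6 = 5 (sole candidate).
E3 = 5 (sole candidate).
G3 = 8 (sole candidate).
D2 = 4 (sole candidate).
E2 = 6 (sole candidate).
B3 = 3 (sole candidate).
E1 = 2 (sole candidate).
C2 = 5 (sole candidate).
G2 = 1 (sole candidate).
A3 = 4 (sole candidate).
E7 = 7 (sole candidate).
J7 = 5 (sole candidate).
G9 = 2 (sole candidate).
G1 = 5 (sole candidate).
H1 = 4 (sole candidate).
J1 = 3 (sole candidate).
A2 = 8 (sole candidate).
G5 = 6 (sole candidate).
J5 = 1 (sole candidate).
B7 = 9 (sole candidate).
G8 = 9 (sole candidate).
J8 = 7 (sole candidate).
D9 = 5 (sole candidate).
B5 = 7 (sole candidate).
H5 = 5 (sole candidate).
A7 = 2 (sole candidate).
C8 = 6 (sole candidate).
D8 = 2 (sole candidate).
B9 = 1: row 9 has {2,5,6,9}; col 2 has {2,3,4,7,9}; box has {2,6,8,9} → only 1 remains.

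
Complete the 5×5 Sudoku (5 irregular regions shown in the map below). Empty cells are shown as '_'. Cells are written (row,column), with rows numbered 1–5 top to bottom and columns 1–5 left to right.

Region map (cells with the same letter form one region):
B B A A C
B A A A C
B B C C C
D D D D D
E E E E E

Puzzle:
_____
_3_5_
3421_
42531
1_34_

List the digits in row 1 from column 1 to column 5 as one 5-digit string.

51423

(1,4) = 2: row 1 has {}; col 4 has {1,3,4,5}; region has {3,5} → only 2 remains.
(2,1) = 2 (sole candidate).
(2,5) = 4 (sole candidate).
(3,5) = 5 (sole candidate).
(5,2) = 5 (sole candidate).
(5,5) = 2 (sole candidate).
(1,1) = 5: row 1 has {2}; col 1 has {1,2,3,4}; region has {2,3,4} → only 5 remains.
(1,2) = 1: row 1 has {2,5}; col 2 has {2,3,4,5}; region has {2,3,4,5} → only 1 remains.
(1,3) = 4: row 1 has {1,2,5}; col 3 has {2,3,5}; region has {2,3,5} → only 4 remains.
(1,5) = 3: row 1 has {1,2,4,5}; col 5 has {1,2,4,5}; region has {1,2,4,5} → only 3 remains.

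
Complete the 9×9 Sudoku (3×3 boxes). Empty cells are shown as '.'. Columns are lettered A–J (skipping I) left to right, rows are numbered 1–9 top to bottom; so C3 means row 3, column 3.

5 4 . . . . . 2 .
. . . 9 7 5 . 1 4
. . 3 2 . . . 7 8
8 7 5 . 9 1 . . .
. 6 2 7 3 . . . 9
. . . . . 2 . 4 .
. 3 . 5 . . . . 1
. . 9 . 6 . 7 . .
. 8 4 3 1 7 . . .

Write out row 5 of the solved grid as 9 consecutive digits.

E1 = 8: row 1 has {2,4,5}; col 5 has {1,3,6,7,9}; box has {2,5,7,9} → only 8 remains.
B2 = 2: row 2 has {1,4,5,7,9}; col 2 has {3,4,6,7,8}; box has {3,4,5} → only 2 remains.
E3 = 4: row 3 has {2,3,7,8}; col 5 has {1,3,6,7,8,9}; box has {2,5,7,8,9} → only 4 remains.
F3 = 6: row 3 has {2,3,4,7,8}; col 6 has {1,2,5,7}; box has {2,4,5,7,8,9} → only 6 remains.
C6 = 1: row 6 has {2,4}; col 3 has {2,3,4,5,9}; box has {2,5,6,7,8} → only 1 remains.
E6 = 5: row 6 has {1,2,4}; col 5 has {1,3,4,6,7,8,9}; box has {1,2,3,7,9} → only 5 remains.
E7 = 2: row 7 has {1,3,5}; col 5 has {1,3,4,5,6,7,8,9}; box has {1,3,5,6,7} → only 2 remains.
D1 = 1: row 1 has {2,4,5,8}; col 4 has {2,3,5,7,9}; box has {2,4,5,6,7,8,9} → only 1 remains.
F1 = 3: row 1 has {1,2,4,5,8}; col 6 has {1,2,5,6,7}; box has {1,2,4,5,6,7,8,9} → only 3 remains.
J1 = 6: row 1 has {1,2,3,4,5,8}; col 9 has {1,4,8,9}; box has {1,2,4,7,8} → only 6 remains.
A2 = 6: row 2 has {1,2,4,5,7,9}; col 1 has {5,8}; box has {2,3,4,5} → only 6 remains.
C2 = 8: row 2 has {1,2,4,5,6,7,9}; col 3 has {1,2,3,4,5,9}; box has {2,3,4,5,6} → only 8 remains.
G2 = 3: row 2 has {1,2,4,5,6,7,8,9}; col 7 has {7}; box has {1,2,4,6,7,8} → only 3 remains.
A5 = 4: row 5 has {2,3,6,7,9}; col 1 has {5,6,8}; box has {1,2,5,6,7,8} → only 4 remains.
F5 = 8: row 5 has {2,3,4,6,7,9}; col 6 has {1,2,3,5,6,7}; box has {1,2,3,5,7,9} → only 8 remains.
H5 = 5: row 5 has {2,3,4,6,7,8,9}; col 8 has {1,2,4,7}; box has {4,9} → only 5 remains.
B6 = 9: row 6 has {1,2,4,5}; col 2 has {2,3,4,6,7,8}; box has {1,2,4,5,6,7,8} → only 9 remains.
D6 = 6: row 6 has {1,2,4,5,9}; col 4 has {1,2,3,5,7,9}; box has {1,2,3,5,7,8,9} → only 6 remains.
G6 = 8: row 6 has {1,2,4,5,6,9}; col 7 has {3,7}; box has {4,5,9} → only 8 remains.
A7 = 7: row 7 has {1,2,3,5}; col 1 has {4,5,6,8}; box has {3,4,8,9} → only 7 remains.
C7 = 6: row 7 has {1,2,3,5,7}; col 3 has {1,2,3,4,5,8,9}; box has {3,4,7,8,9} → only 6 remains.
F8 = 4: row 8 has {6,7,9}; col 6 has {1,2,3,5,6,7,8}; box has {1,2,3,5,6,7} → only 4 remains.
A9 = 2: row 9 has {1,3,4,7,8}; col 1 has {4,5,6,7,8}; box has {3,4,6,7,8,9} → only 2 remains.
J9 = 5: row 9 has {1,2,3,4,7,8}; col 9 has {1,4,6,8,9}; box has {1,7} → only 5 remains.
C1 = 7: row 1 has {1,2,3,4,5,6,8}; col 3 has {1,2,3,4,5,6,8,9}; box has {2,3,4,5,6,8} → only 7 remains.
G1 = 9: row 1 has {1,2,3,4,5,6,7,8}; col 7 has {3,7,8}; box has {1,2,3,4,6,7,8} → only 9 remains.
B3 = 1: row 3 has {2,3,4,6,7,8}; col 2 has {2,3,4,6,7,8,9}; box has {2,3,4,5,6,7,8} → only 1 remains.
G3 = 5: row 3 has {1,2,3,4,6,7,8}; col 7 has {3,7,8,9}; box has {1,2,3,4,6,7,8,9} → only 5 remains.
D4 = 4: row 4 has {1,5,7,8,9}; col 4 has {1,2,3,5,6,7,9}; box has {1,2,3,5,6,7,8,9} → only 4 remains.
G5 = 1: row 5 has {2,3,4,5,6,7,8,9}; col 7 has {3,5,7,8,9}; box has {4,5,8,9} → only 1 remains.

462738159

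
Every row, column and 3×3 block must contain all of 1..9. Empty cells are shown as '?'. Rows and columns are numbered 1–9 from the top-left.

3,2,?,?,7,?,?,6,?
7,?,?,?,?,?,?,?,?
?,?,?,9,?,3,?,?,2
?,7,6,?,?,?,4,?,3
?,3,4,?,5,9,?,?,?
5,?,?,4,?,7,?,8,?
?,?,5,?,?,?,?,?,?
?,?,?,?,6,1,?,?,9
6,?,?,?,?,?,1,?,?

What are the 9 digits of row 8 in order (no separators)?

r3c2 = 6 (hidden single in row 3).
r4c8 = 5 (hidden single in row 4).
r3c7 = 5 (hidden single in row 3).
r3c8 = 7 (hidden single in row 3).
r4c1 = 9 (hidden single in row 4).
r6c2 = 1 (sole candidate).
r6c3 = 2 (sole candidate).
r6c5 = 3 (sole candidate).
r6c9 = 6 (sole candidate).
r5c1 = 8 (sole candidate).
r6c7 = 9 (sole candidate).
r1c7 = 8 (sole candidate).
r2c7 = 3 (sole candidate).
r1c3 = 9 (hidden single in row 1).
r2c8 = 9 (hidden single in row 2).
r5c4 = 6 (hidden single in row 5).
r2c6 = 6 (hidden single in row 2).
r7c1 = 1 (hidden single in row 7).
r7c7 = 6 (hidden single in row 7).
r3c1 = 4 (sole candidate).
r8c1 = 2: row 8 has {1,6,9}; col 1 has {1,3,4,5,6,7,8,9}; box has {1,5,6} → only 2 remains.
r8c7 = 7: row 8 has {1,2,6,9}; col 7 has {1,3,4,5,6,8,9}; box has {1,6,9} → only 7 remains.
r5c7 = 2 (sole candidate).
r5c8 = 1 (sole candidate).
r5c9 = 7 (sole candidate).
r7c4 = 7 (hidden single in row 7).
r7c8 = 3 (hidden single in row 7).
r8c8 = 4: row 8 has {1,2,6,7,9}; col 8 has {1,3,5,6,7,8,9}; box has {1,3,6,7,9} → only 4 remains.
r9c8 = 2 (sole candidate).
r7c9 = 8 (sole candidate).
r8c2 = 8: row 8 has {1,2,4,6,7,9}; col 2 has {1,2,3,6,7}; box has {1,2,5,6} → only 8 remains.
r8c3 = 3: row 8 has {1,2,4,6,7,8,9}; col 3 has {2,4,5,6,9}; box has {1,2,5,6,8} → only 3 remains.
r8c4 = 5: row 8 has {1,2,3,4,6,7,8,9}; col 4 has {4,6,7,9}; box has {1,6,7} → only 5 remains.

283561749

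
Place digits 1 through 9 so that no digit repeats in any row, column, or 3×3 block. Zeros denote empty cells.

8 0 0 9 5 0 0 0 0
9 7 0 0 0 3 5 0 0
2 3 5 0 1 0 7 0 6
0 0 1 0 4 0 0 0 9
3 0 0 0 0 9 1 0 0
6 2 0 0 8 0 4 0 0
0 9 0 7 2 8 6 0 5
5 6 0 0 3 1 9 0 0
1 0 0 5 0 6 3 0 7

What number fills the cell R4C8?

R1C7 = 2: row 1 has {5,8,9}; col 7 has {1,3,4,5,6,7,9}; box has {5,6,7} → only 2 remains.
R2C5 = 6: row 2 has {3,5,7,9}; col 5 has {1,2,3,4,5,8}; box has {1,3,5,9} → only 6 remains.
R3C6 = 4: row 3 has {1,2,3,5,6,7}; col 6 has {1,3,6,8,9}; box has {1,3,5,6,9} → only 4 remains.
R4C1 = 7: row 4 has {1,4,9}; col 1 has {1,2,3,5,6,8,9}; box has {1,2,3,6} → only 7 remains.
R4C7 = 8: row 4 has {1,4,7,9}; col 7 has {1,2,3,4,5,6,7,9}; box has {1,4,9} → only 8 remains.
R5C5 = 7: row 5 has {1,3,9}; col 5 has {1,2,3,4,5,6,8}; box has {4,8,9} → only 7 remains.
R5C9 = 2: row 5 has {1,3,7,9}; col 9 has {5,6,7,9}; box has {1,4,8,9} → only 2 remains.
R6C3 = 9: row 6 has {2,4,6,8}; col 3 has {1,5}; box has {1,2,3,6,7} → only 9 remains.
R6C6 = 5: row 6 has {2,4,6,8,9}; col 6 has {1,3,4,6,8,9}; box has {4,7,8,9} → only 5 remains.
R6C9 = 3: row 6 has {2,4,5,6,8,9}; col 9 has {2,5,6,7,9}; box has {1,2,4,8,9} → only 3 remains.
R7C1 = 4: row 7 has {2,5,6,7,8,9}; col 1 has {1,2,3,5,6,7,8,9}; box has {1,5,6,9} → only 4 remains.
R7C3 = 3: row 7 has {2,4,5,6,7,8,9}; col 3 has {1,5,9}; box has {1,4,5,6,9} → only 3 remains.
R7C8 = 1: row 7 has {2,3,4,5,6,7,8,9}; col 8 has {}; box has {3,5,6,7,9} → only 1 remains.
R8C4 = 4: row 8 has {1,3,5,6,9}; col 4 has {5,7,9}; box has {1,2,3,5,6,7,8} → only 4 remains.
R8C9 = 8: row 8 has {1,3,4,5,6,9}; col 9 has {2,3,5,6,7,9}; box has {1,3,5,6,7,9} → only 8 remains.
R9C2 = 8: row 9 has {1,3,5,6,7}; col 2 has {2,3,6,7,9}; box has {1,3,4,5,6,9} → only 8 remains.
R9C3 = 2: row 9 has {1,3,5,6,7,8}; col 3 has {1,3,5,9}; box has {1,3,4,5,6,8,9} → only 2 remains.
R9C5 = 9: row 9 has {1,2,3,5,6,7,8}; col 5 has {1,2,3,4,5,6,7,8}; box has {1,2,3,4,5,6,7,8} → only 9 remains.
R9C8 = 4: row 9 has {1,2,3,5,6,7,8,9}; col 8 has {1}; box has {1,3,5,6,7,8,9} → only 4 remains.
R1C6 = 7: row 1 has {2,5,8,9}; col 6 has {1,3,4,5,6,8,9}; box has {1,3,4,5,6,9} → only 7 remains.
R1C8 = 3: row 1 has {2,5,7,8,9}; col 8 has {1,4}; box has {2,5,6,7} → only 3 remains.
R2C3 = 4: row 2 has {3,5,6,7,9}; col 3 has {1,2,3,5,9}; box has {2,3,5,7,8,9} → only 4 remains.
R2C8 = 8: row 2 has {3,4,5,6,7,9}; col 8 has {1,3,4}; box has {2,3,5,6,7} → only 8 remains.
R2C9 = 1: row 2 has {3,4,5,6,7,8,9}; col 9 has {2,3,5,6,7,8,9}; box has {2,3,5,6,7,8} → only 1 remains.
R3C4 = 8: row 3 has {1,2,3,4,5,6,7}; col 4 has {4,5,7,9}; box has {1,3,4,5,6,7,9} → only 8 remains.
R3C8 = 9: row 3 has {1,2,3,4,5,6,7,8}; col 8 has {1,3,4,8}; box has {1,2,3,5,6,7,8} → only 9 remains.
R4C2 = 5: row 4 has {1,4,7,8,9}; col 2 has {2,3,6,7,8,9}; box has {1,2,3,6,7,9} → only 5 remains.
R4C6 = 2: row 4 has {1,4,5,7,8,9}; col 6 has {1,3,4,5,6,7,8,9}; box has {4,5,7,8,9} → only 2 remains.
R4C8 = 6: row 4 has {1,2,4,5,7,8,9}; col 8 has {1,3,4,8,9}; box has {1,2,3,4,8,9} → only 6 remains.

6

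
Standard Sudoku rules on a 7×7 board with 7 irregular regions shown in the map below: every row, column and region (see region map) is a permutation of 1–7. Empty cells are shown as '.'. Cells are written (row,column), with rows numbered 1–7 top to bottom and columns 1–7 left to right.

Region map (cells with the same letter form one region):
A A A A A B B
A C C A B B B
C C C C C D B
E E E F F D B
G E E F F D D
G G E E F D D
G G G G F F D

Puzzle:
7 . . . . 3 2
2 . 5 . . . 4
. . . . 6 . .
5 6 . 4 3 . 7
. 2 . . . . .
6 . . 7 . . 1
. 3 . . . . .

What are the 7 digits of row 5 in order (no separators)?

1246753

(2,5) = 1: row 2 has {2,4,5}; col 5 has {3,6}; region has {2,3,4,7} → only 1 remains.
(2,6) = 6: row 2 has {1,2,4,5}; col 6 has {3}; region has {1,2,3,4,7} → only 6 remains.
(3,7) = 5: row 3 has {6}; col 7 has {1,2,4,7}; region has {1,2,3,4,6,7} → only 5 remains.
(4,3) = 1: row 4 has {3,4,5,6,7}; col 3 has {5}; region has {2,5,6,7} → only 1 remains.
(4,6) = 2: row 4 has {1,3,4,5,6,7}; col 6 has {3,6}; region has {1} → only 2 remains.
(7,7) = 6: row 7 has {3}; col 7 has {1,2,4,5,7}; region has {1,2} → only 6 remains.
(2,2) = 7: row 2 has {1,2,4,5,6}; col 2 has {2,3,6}; region has {5,6} → only 7 remains.
(2,4) = 3: row 2 has {1,2,4,5,6,7}; col 4 has {4,7}; region has {2,7} → only 3 remains.
(5,7) = 3: row 5 has {2}; col 7 has {1,2,4,5,6,7}; region has {1,2,6} → only 3 remains.
(5,3) = 4: row 5 has {2,3}; col 3 has {1,5}; region has {1,2,5,6,7} → only 4 remains.
(6,3) = 3: row 6 has {1,6,7}; col 3 has {1,4,5}; region has {1,2,4,5,6,7} → only 3 remains.
(1,3) = 6: row 1 has {2,3,7}; col 3 has {1,3,4,5}; region has {2,3,7} → only 6 remains.
(3,3) = 2: row 3 has {5,6}; col 3 has {1,3,4,5,6}; region has {5,6,7} → only 2 remains.
(3,4) = 1: row 3 has {2,5,6}; col 4 has {3,4,7}; region has {2,5,6,7} → only 1 remains.
(5,1) = 1: row 5 has {2,3,4}; col 1 has {2,5,6,7}; region has {3,6} → only 1 remains.
(7,1) = 4: row 7 has {3,6}; col 1 has {1,2,5,6,7}; region has {1,3,6} → only 4 remains.
(7,3) = 7: row 7 has {3,4,6}; col 3 has {1,2,3,4,5,6}; region has {1,3,4,6} → only 7 remains.
(1,4) = 5: row 1 has {2,3,6,7}; col 4 has {1,3,4,7}; region has {2,3,6,7} → only 5 remains.
(1,5) = 4: row 1 has {2,3,5,6,7}; col 5 has {1,3,6}; region has {2,3,5,6,7} → only 4 remains.
(3,1) = 3: row 3 has {1,2,5,6}; col 1 has {1,2,4,5,6,7}; region has {1,2,5,6,7} → only 3 remains.
(3,2) = 4: row 3 has {1,2,3,5,6}; col 2 has {2,3,6,7}; region has {1,2,3,5,6,7} → only 4 remains.
(3,6) = 7: row 3 has {1,2,3,4,5,6}; col 6 has {2,3,6}; region has {1,2,3,6} → only 7 remains.
(5,4) = 6: row 5 has {1,2,3,4}; col 4 has {1,3,4,5,7}; region has {3,4} → only 6 remains.
(5,6) = 5: row 5 has {1,2,3,4,6}; col 6 has {2,3,6,7}; region has {1,2,3,6,7} → only 5 remains.
(6,2) = 5: row 6 has {1,3,6,7}; col 2 has {2,3,4,6,7}; region has {1,3,4,6,7} → only 5 remains.
(6,5) = 2: row 6 has {1,3,5,6,7}; col 5 has {1,3,4,6}; region has {3,4,6} → only 2 remains.
(6,6) = 4: row 6 has {1,2,3,5,6,7}; col 6 has {2,3,5,6,7}; region has {1,2,3,5,6,7} → only 4 remains.
(7,4) = 2: row 7 has {3,4,6,7}; col 4 has {1,3,4,5,6,7}; region has {1,3,4,5,6,7} → only 2 remains.
(7,5) = 5: row 7 has {2,3,4,6,7}; col 5 has {1,2,3,4,6}; region has {2,3,4,6} → only 5 remains.
(7,6) = 1: row 7 has {2,3,4,5,6,7}; col 6 has {2,3,4,5,6,7}; region has {2,3,4,5,6} → only 1 remains.
(1,2) = 1: row 1 has {2,3,4,5,6,7}; col 2 has {2,3,4,5,6,7}; region has {2,3,4,5,6,7} → only 1 remains.
(5,5) = 7: row 5 has {1,2,3,4,5,6}; col 5 has {1,2,3,4,5,6}; region has {1,2,3,4,5,6} → only 7 remains.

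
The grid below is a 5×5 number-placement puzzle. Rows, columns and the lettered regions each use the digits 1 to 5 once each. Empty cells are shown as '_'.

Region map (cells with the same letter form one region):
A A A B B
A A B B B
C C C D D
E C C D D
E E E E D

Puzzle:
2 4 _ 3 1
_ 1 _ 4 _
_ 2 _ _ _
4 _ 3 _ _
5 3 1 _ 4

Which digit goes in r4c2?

5

r1c3 = 5: row 1 has {1,2,3,4}; col 3 has {1,3}; region has {1,2,4} → only 5 remains.
r2c1 = 3: row 2 has {1,4}; col 1 has {2,4,5}; region has {1,2,4,5} → only 3 remains.
r2c3 = 2: row 2 has {1,3,4}; col 3 has {1,3,5}; region has {1,3,4} → only 2 remains.
r2c5 = 5: row 2 has {1,2,3,4}; col 5 has {1,4}; region has {1,2,3,4} → only 5 remains.
r3c1 = 1: row 3 has {2}; col 1 has {2,3,4,5}; region has {2,3} → only 1 remains.
r3c3 = 4: row 3 has {1,2}; col 3 has {1,2,3,5}; region has {1,2,3} → only 4 remains.
r3c4 = 5: row 3 has {1,2,4}; col 4 has {3,4}; region has {4} → only 5 remains.
r3c5 = 3: row 3 has {1,2,4,5}; col 5 has {1,4,5}; region has {4,5} → only 3 remains.
r4c2 = 5: row 4 has {3,4}; col 2 has {1,2,3,4}; region has {1,2,3,4} → only 5 remains.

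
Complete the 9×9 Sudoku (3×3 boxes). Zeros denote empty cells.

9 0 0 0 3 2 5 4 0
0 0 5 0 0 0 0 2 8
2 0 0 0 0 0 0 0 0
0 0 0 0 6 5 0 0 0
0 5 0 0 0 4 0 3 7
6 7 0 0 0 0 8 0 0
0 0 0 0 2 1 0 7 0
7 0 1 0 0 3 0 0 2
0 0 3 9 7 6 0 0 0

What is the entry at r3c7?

r6c6 = 9: row 6 has {6,7,8}; col 6 has {1,2,3,4,5,6}; box has {4,5,6} → only 9 remains.
r2c6 = 7: row 2 has {2,5,8}; col 6 has {1,2,3,4,5,6,9}; box has {2,3} → only 7 remains.
r3c6 = 8: row 3 has {2}; col 6 has {1,2,3,4,5,6,7,9}; box has {2,3,7} → only 8 remains.
r6c5 = 1: row 6 has {6,7,8,9}; col 5 has {2,3,6,7}; box has {4,5,6,9} → only 1 remains.
r6c8 = 5: row 6 has {1,6,7,8,9}; col 8 has {2,3,4,7}; box has {3,7,8} → only 5 remains.
r6c9 = 4: row 6 has {1,5,6,7,8,9}; col 9 has {2,7,8}; box has {3,5,7,8} → only 4 remains.
r5c5 = 8: row 5 has {3,4,5,7}; col 5 has {1,2,3,6,7}; box has {1,4,5,6,9} → only 8 remains.
r6c3 = 2: row 6 has {1,4,5,6,7,8,9}; col 3 has {1,3,5}; box has {5,6,7} → only 2 remains.
r6c4 = 3: row 6 has {1,2,4,5,6,7,8,9}; col 4 has {9}; box has {1,4,5,6,8,9} → only 3 remains.
r5c1 = 1: row 5 has {3,4,5,7,8}; col 1 has {2,6,7,9}; box has {2,5,6,7} → only 1 remains.
r5c3 = 9: row 5 has {1,3,4,5,7,8}; col 3 has {1,2,3,5}; box has {1,2,5,6,7} → only 9 remains.
r5c4 = 2: row 5 has {1,3,4,5,7,8,9}; col 4 has {3,9}; box has {1,3,4,5,6,8,9} → only 2 remains.
r5c7 = 6: row 5 has {1,2,3,4,5,7,8,9}; col 7 has {5,8}; box has {3,4,5,7,8} → only 6 remains.
r4c4 = 7: row 4 has {5,6}; col 4 has {2,3,9}; box has {1,2,3,4,5,6,8,9} → only 7 remains.
r1c3 = 7: in row 1, 7 can only go here (every other open cell in that row sees a 7).
r1c2 = 8: in row 1, 8 can only go here (every other open cell in that row sees an 8).
r3c7 = 7: in row 3, 7 can only go here (every other open cell in that row sees a 7).

7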